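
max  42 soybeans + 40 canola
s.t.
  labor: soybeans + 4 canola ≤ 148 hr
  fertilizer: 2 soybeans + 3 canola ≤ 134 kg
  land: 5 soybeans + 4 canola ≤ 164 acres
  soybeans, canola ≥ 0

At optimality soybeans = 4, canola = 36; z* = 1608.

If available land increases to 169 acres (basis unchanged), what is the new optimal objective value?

Binding: labor and land. Non-binding: fertilizer (18 unused).
Since fertilizer is not tight, its dual is 0.
The binding rows give the dual system: 1·y_labor + 5·y_land = 42 and 4·y_labor + 4·y_land = 40.
Solving: y_labor = 2, y_land = 8.
Δz = y_land·Δb = 8 × (5) = 40, so new z* = 1608 + 40 = 1648.

1648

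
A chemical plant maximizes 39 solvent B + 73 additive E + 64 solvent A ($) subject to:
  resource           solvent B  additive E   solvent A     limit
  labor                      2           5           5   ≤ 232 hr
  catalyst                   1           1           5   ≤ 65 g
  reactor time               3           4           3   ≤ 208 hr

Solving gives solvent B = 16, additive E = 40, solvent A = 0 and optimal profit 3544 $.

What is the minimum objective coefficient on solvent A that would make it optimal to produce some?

Check each constraint at x*: labor 232/232 (tight); catalyst 56/65 (slack 9); reactor time 208/208 (tight).
By complementary slackness, y = 0 for the non-binding constraint.
Dual feasibility on the basic columns requires 2·y_labor + 3·y_reactor time = 39, 5·y_labor + 4·y_reactor time = 73.
This yields shadow prices y_labor = 9, y_reactor time = 7.
solvent A enters the basis when its profit ≥ yᵀa₃ = 9·5 + 7·3 = 66.

66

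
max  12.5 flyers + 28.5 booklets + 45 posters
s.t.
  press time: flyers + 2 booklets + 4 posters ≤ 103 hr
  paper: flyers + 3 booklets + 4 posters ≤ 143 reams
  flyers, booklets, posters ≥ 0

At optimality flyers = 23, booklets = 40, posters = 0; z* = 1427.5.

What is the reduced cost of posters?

Both press time and paper are binding at x*.
Dual feasibility on the basic columns requires 1·y_press time + 1·y_paper = 12.5, 2·y_press time + 3·y_paper = 28.5.
This yields shadow prices y_press time = 9, y_paper = 3.5.
Reduced cost of posters: c₃ − yᵀa₃ = 45 − (9·4 + 3.5·4) = 45 − 50 = -5.

-5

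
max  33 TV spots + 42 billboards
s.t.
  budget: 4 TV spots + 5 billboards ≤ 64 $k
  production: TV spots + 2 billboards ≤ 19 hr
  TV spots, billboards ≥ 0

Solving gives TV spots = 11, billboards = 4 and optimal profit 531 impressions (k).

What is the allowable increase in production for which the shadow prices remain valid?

6.6

Binding constraints: budget, production. The basis is B = [[4,5],[1,2]] with det 3.
Per unit increase in production, x* moves by d = (-1.6667, 1.3333).
The basis stays optimal until TV spots reaches 0; allowable increase = 6.6 hr.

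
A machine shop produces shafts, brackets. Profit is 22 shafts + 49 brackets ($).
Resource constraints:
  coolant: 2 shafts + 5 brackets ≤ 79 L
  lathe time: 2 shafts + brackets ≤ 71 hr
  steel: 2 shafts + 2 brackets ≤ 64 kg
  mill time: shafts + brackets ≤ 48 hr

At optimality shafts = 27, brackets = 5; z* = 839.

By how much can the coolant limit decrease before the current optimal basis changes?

Binding constraints: coolant, steel. The basis is B = [[2,5],[2,2]] with det -6.
Per unit decrease in coolant, x* moves by d = (0.3333, -0.3333).
The basis stays optimal until brackets reaches 0; allowable decrease = 15 L.

15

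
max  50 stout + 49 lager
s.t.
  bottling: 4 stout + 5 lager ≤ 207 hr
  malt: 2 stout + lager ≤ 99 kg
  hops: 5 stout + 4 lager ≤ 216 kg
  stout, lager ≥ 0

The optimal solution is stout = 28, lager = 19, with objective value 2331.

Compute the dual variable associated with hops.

6

At the optimum: bottling uses 207 of 207 (binding); malt uses 75 of 99 (slack = 24); hops uses 216 of 216 (binding).
Since malt is not tight, its dual is 0.
From A_Bᵀ y = c: 4·y_bottling + 5·y_hops = 50; 5·y_bottling + 4·y_hops = 49.
This yields shadow prices y_bottling = 5, y_hops = 6.
Shadow price of hops = 6.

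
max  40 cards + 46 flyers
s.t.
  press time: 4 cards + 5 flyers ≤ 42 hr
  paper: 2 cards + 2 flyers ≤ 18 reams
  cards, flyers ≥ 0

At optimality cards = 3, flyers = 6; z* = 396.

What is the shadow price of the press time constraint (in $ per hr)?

Both press time and paper are binding at x*.
Dual feasibility on the basic columns requires 4·y_press time + 2·y_paper = 40, 5·y_press time + 2·y_paper = 46.
Solving: y_press time = 6, y_paper = 8.
Shadow price of press time = 6.

6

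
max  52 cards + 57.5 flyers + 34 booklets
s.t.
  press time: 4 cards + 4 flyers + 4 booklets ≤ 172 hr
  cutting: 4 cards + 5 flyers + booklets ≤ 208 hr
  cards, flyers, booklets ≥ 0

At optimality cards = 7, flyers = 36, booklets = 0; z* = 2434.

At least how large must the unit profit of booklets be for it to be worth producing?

35.5

Both press time and cutting are binding at x*.
From A_Bᵀ y = c: 4·y_press time + 4·y_cutting = 52; 4·y_press time + 5·y_cutting = 57.5.
Solving: y_press time = 7.5, y_cutting = 5.5.
booklets enters the basis when its profit ≥ yᵀa₃ = 7.5·4 + 5.5·1 = 35.5.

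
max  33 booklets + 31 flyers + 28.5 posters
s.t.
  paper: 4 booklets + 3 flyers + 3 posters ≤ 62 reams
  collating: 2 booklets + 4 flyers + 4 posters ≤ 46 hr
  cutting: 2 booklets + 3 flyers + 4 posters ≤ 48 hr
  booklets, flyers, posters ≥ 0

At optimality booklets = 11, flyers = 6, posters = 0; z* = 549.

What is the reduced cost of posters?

Check each constraint at x*: paper 62/62 (tight); collating 46/46 (tight); cutting 40/48 (slack 8).
By complementary slackness, y = 0 for the non-binding constraint.
From A_Bᵀ y = c: 4·y_paper + 2·y_collating = 33; 3·y_paper + 4·y_collating = 31.
Solving: y_paper = 7, y_collating = 2.5.
Reduced cost of posters: c₃ − yᵀa₃ = 28.5 − (7·3 + 2.5·4) = 28.5 − 31 = -2.5.

-2.5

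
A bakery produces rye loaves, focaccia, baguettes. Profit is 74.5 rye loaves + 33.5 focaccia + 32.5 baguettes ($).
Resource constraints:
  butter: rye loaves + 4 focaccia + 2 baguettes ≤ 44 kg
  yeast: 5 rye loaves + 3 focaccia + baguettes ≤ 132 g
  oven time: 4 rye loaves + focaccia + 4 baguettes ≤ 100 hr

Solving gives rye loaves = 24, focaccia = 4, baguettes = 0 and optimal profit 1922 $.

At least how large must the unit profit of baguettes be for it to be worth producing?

At the optimum: butter uses 40 of 44 (slack = 4); yeast uses 132 of 132 (binding); oven time uses 100 of 100 (binding).
Since butter is not tight, its dual is 0.
The binding rows give the dual system: 5·y_yeast + 4·y_oven time = 74.5 and 3·y_yeast + 1·y_oven time = 33.5.
→ y_yeast = 8.5 and y_oven time = 8.
baguettes enters the basis when its profit ≥ yᵀa₃ = 8.5·1 + 8·4 = 40.5.

40.5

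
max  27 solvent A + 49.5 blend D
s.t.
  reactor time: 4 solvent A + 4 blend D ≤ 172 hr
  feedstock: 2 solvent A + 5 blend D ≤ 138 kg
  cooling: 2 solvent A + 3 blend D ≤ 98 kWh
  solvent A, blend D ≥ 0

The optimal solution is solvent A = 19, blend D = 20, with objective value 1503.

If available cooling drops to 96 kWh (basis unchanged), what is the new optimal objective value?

Check each constraint at x*: reactor time 156/172 (slack 16); feedstock 138/138 (tight); cooling 98/98 (tight).
Since reactor time is not tight, its dual is 0.
From A_Bᵀ y = c: 2·y_feedstock + 2·y_cooling = 27; 5·y_feedstock + 3·y_cooling = 49.5.
Solving: y_feedstock = 4.5, y_cooling = 9.
Δz = y_cooling·Δb = 9 × (-2) = -18, so new z* = 1503 − 18 = 1485.

1485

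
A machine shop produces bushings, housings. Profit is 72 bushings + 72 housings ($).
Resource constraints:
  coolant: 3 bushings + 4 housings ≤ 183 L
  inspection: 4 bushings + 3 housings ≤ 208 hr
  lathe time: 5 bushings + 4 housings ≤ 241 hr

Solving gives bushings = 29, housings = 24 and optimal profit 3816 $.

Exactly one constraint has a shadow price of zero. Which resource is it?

inspection

coolant: 183/183 (binding)
inspection: 188/208 (slack 20)
lathe time: 241/241 (binding)
By complementary slackness, a constraint with positive slack has shadow price 0 → inspection.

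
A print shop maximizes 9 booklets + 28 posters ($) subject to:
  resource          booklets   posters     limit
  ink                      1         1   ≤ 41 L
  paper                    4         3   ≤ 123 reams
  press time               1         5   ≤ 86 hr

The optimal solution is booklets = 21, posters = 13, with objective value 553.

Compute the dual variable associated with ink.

0

Check each constraint at x*: ink 34/41 (slack 7); paper 123/123 (tight); press time 86/86 (tight).
By complementary slackness, y = 0 for the non-binding constraint.
Dual feasibility on the basic columns requires 4·y_paper + 1·y_press time = 9, 3·y_paper + 5·y_press time = 28.
Solving: y_paper = 1, y_press time = 5.
Shadow price of ink = 0.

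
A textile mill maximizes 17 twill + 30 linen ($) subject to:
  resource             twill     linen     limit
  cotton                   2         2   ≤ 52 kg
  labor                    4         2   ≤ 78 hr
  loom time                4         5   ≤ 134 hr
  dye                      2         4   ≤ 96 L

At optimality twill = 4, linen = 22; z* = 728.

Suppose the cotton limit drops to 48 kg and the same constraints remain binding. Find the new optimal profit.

720

Check each constraint at x*: cotton 52/52 (tight); labor 60/78 (slack 18); loom time 126/134 (slack 8); dye 96/96 (tight).
By complementary slackness, y = 0 for the non-binding constraints.
From A_Bᵀ y = c: 2·y_cotton + 2·y_dye = 17; 2·y_cotton + 4·y_dye = 30.
Solving: y_cotton = 2, y_dye = 6.5.
Δz = y_cotton·Δb = 2 × (-4) = -8, so new z* = 728 − 8 = 720.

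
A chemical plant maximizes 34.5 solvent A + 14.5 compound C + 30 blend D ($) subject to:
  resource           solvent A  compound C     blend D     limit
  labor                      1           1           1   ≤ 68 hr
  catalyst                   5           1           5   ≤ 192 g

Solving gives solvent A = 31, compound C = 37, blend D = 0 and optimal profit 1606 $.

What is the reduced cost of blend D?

-4.5

At the optimum: labor uses 68 of 68 (binding); catalyst uses 192 of 192 (binding).
Dual feasibility on the basic columns requires 1·y_labor + 5·y_catalyst = 34.5, 1·y_labor + 1·y_catalyst = 14.5.
Solving: y_labor = 9.5, y_catalyst = 5.
Reduced cost of blend D: c₃ − yᵀa₃ = 30 − (9.5·1 + 5·5) = 30 − 34.5 = -4.5.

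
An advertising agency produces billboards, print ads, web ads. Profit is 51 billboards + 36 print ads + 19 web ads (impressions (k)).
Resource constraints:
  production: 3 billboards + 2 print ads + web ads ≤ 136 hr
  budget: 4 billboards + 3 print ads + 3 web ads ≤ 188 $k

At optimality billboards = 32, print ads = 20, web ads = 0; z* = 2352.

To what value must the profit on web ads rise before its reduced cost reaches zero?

27

Both production and budget are binding at x*.
From A_Bᵀ y = c: 3·y_production + 4·y_budget = 51; 2·y_production + 3·y_budget = 36.
Solving: y_production = 9, y_budget = 6.
web ads enters the basis when its profit ≥ yᵀa₃ = 9·1 + 6·3 = 27.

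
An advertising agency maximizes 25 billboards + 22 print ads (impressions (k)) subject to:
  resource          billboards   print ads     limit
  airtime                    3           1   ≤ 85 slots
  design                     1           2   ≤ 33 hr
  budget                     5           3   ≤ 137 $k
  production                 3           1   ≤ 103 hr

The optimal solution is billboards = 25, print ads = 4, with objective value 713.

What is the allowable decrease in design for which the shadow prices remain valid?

5.6

Binding constraints: design, budget. The basis is B = [[1,2],[5,3]] with det -7.
Per unit decrease in design, x* moves by d = (0.4286, -0.7143).
The basis stays optimal until print ads reaches 0; allowable decrease = 5.6 hr.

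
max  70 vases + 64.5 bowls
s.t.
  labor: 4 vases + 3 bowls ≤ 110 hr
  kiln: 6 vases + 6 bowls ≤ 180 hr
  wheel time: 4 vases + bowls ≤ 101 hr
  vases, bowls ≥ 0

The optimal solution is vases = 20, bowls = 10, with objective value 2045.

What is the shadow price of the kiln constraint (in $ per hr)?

Binding: labor and kiln. Non-binding: wheel time (11 unused).
By complementary slackness, y = 0 for the non-binding constraint.
From A_Bᵀ y = c: 4·y_labor + 6·y_kiln = 70; 3·y_labor + 6·y_kiln = 64.5.
→ y_labor = 5.5 and y_kiln = 8.
Shadow price of kiln = 8.

8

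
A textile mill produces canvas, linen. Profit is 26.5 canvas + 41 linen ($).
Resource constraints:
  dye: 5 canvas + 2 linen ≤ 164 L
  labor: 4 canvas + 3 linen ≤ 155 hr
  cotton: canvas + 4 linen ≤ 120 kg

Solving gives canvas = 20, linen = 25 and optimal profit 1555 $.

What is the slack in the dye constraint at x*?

14

dye used = 5·20 + 2·25 = 150; slack = 164 − 150 = 14.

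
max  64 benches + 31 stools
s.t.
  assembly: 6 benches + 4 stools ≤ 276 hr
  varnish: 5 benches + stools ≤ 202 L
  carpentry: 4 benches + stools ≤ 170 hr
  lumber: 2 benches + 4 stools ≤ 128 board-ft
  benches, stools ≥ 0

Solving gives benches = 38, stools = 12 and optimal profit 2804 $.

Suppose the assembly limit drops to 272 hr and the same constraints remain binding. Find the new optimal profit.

2778

At the optimum: assembly uses 276 of 276 (binding); varnish uses 202 of 202 (binding); carpentry uses 164 of 170 (slack = 6); lumber uses 124 of 128 (slack = 4).
Since carpentry, lumber are not tight, their duals are 0.
The binding rows give the dual system: 6·y_assembly + 5·y_varnish = 64 and 4·y_assembly + 1·y_varnish = 31.
Solving: y_assembly = 6.5, y_varnish = 5.
Δz = y_assembly·Δb = 6.5 × (-4) = -26, so new z* = 2804 − 26 = 2778.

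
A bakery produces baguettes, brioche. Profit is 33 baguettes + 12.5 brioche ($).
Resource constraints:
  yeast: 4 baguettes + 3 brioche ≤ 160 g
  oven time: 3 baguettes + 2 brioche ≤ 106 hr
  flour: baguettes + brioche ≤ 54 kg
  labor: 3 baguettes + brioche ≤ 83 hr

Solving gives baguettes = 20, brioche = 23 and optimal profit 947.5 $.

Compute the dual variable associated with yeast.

0

Binding: oven time and labor. Non-binding: yeast (11 unused), flour (11 unused).
Since yeast, flour are not tight, their duals are 0.
The binding rows give the dual system: 3·y_oven time + 3·y_labor = 33 and 2·y_oven time + 1·y_labor = 12.5.
Solving: y_oven time = 1.5, y_labor = 9.5.
Shadow price of yeast = 0.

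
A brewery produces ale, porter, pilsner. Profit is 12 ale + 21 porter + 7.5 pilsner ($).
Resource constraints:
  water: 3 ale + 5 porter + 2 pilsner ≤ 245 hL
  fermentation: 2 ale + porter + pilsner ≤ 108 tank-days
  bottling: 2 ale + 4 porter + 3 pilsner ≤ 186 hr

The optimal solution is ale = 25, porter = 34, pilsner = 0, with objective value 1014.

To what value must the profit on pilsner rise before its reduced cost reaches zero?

10.5

At the optimum: water uses 245 of 245 (binding); fermentation uses 84 of 108 (slack = 24); bottling uses 186 of 186 (binding).
By complementary slackness, y = 0 for the non-binding constraint.
The binding rows give the dual system: 3·y_water + 2·y_bottling = 12 and 5·y_water + 4·y_bottling = 21.
Solving: y_water = 3, y_bottling = 1.5.
pilsner enters the basis when its profit ≥ yᵀa₃ = 3·2 + 1.5·3 = 10.5.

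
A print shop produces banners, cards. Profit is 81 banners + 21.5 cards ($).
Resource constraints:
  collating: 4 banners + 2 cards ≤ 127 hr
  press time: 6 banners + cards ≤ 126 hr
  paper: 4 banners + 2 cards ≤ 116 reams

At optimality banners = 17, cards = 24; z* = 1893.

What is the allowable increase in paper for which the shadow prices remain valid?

Binding constraints: press time, paper. The basis is B = [[6,1],[4,2]] with det 8.
Per unit increase in paper, x* moves by d = (-0.125, 0.75).
The basis stays optimal until collating becomes binding; allowable increase = 11 reams.

11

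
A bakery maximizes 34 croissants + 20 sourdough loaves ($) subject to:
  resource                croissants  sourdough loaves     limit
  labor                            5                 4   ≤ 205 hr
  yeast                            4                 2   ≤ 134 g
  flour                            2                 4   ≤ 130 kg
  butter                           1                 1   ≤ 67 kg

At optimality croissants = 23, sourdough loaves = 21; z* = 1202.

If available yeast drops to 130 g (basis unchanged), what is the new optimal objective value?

1170

Check each constraint at x*: labor 199/205 (slack 6); yeast 134/134 (tight); flour 130/130 (tight); butter 44/67 (slack 23).
By complementary slackness, y = 0 for the non-binding constraints.
From A_Bᵀ y = c: 4·y_yeast + 2·y_flour = 34; 2·y_yeast + 4·y_flour = 20.
Solving: y_yeast = 8, y_flour = 1.
Δz = y_yeast·Δb = 8 × (-4) = -32, so new z* = 1202 − 32 = 1170.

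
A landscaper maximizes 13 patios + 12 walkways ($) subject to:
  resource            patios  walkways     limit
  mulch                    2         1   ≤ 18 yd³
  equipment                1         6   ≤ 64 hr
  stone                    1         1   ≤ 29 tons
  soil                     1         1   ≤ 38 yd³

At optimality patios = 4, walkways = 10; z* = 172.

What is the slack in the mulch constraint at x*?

0

mulch used = 2·4 + 1·10 = 18; slack = 18 − 18 = 0.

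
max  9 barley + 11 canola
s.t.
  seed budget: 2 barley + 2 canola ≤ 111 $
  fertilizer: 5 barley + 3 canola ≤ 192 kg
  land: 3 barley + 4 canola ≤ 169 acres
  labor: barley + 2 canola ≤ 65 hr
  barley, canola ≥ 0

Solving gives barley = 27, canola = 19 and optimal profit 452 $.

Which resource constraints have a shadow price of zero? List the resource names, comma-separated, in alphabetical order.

seed budget: 92/111 (slack 19)
fertilizer: 192/192 (binding)
land: 157/169 (slack 12)
labor: 65/65 (binding)
By complementary slackness, a constraint with positive slack has shadow price 0 → land, seed budget.

land, seed budget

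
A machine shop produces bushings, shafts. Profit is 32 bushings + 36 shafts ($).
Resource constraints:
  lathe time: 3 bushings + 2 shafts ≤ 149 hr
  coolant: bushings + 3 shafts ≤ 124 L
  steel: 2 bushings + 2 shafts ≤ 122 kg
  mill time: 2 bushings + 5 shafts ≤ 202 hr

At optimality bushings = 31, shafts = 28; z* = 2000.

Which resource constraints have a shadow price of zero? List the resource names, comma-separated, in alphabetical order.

coolant, steel

lathe time: 149/149 (binding)
coolant: 115/124 (slack 9)
steel: 118/122 (slack 4)
mill time: 202/202 (binding)
By complementary slackness, a constraint with positive slack has shadow price 0 → coolant, steel.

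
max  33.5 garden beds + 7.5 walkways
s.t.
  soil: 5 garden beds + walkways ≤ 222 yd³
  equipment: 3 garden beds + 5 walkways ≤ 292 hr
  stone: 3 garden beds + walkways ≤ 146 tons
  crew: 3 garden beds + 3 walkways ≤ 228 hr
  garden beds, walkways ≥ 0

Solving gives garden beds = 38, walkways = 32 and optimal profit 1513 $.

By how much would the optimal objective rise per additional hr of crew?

Binding: soil and stone. Non-binding: equipment (18 unused), crew (18 unused).
By complementary slackness, y = 0 for the non-binding constraints.
The binding rows give the dual system: 5·y_soil + 3·y_stone = 33.5 and 1·y_soil + 1·y_stone = 7.5.
This yields shadow prices y_soil = 5.5, y_stone = 2.
Shadow price of crew = 0.

0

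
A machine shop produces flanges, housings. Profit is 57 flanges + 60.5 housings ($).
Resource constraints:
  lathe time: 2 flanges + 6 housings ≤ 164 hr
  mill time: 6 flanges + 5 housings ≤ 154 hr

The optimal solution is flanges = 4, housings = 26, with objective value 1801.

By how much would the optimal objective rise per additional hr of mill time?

8.5

At the optimum: lathe time uses 164 of 164 (binding); mill time uses 154 of 154 (binding).
From A_Bᵀ y = c: 2·y_lathe time + 6·y_mill time = 57; 6·y_lathe time + 5·y_mill time = 60.5.
→ y_lathe time = 3 and y_mill time = 8.5.
Shadow price of mill time = 8.5.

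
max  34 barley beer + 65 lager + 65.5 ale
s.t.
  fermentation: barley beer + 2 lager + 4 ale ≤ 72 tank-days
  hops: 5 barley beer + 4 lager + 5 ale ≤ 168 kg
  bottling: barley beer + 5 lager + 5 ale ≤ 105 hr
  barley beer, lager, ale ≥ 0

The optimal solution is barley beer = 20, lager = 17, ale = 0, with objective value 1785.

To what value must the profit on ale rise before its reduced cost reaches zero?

At the optimum: fermentation uses 54 of 72 (slack = 18); hops uses 168 of 168 (binding); bottling uses 105 of 105 (binding).
Since fermentation is not tight, its dual is 0.
Dual feasibility on the basic columns requires 5·y_hops + 1·y_bottling = 34, 4·y_hops + 5·y_bottling = 65.
→ y_hops = 5 and y_bottling = 9.
ale enters the basis when its profit ≥ yᵀa₃ = 5·5 + 9·5 = 70.

70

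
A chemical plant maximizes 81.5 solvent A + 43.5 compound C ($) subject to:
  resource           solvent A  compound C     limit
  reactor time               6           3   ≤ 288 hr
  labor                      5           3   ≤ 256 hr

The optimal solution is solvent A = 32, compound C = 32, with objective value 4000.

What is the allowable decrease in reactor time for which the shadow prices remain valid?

Binding constraints: reactor time, labor. The basis is B = [[6,3],[5,3]] with det 3.
Per unit decrease in reactor time, x* moves by d = (-1, 1.6667).
The basis stays optimal until solvent A reaches 0; allowable decrease = 32 hr.

32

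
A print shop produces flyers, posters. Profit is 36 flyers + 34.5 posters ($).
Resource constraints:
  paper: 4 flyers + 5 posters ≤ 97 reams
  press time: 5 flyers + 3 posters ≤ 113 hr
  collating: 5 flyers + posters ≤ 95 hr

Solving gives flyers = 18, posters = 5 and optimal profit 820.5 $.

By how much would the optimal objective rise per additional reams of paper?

6.5

Binding: paper and collating. Non-binding: press time (8 unused).
By complementary slackness, y = 0 for the non-binding constraint.
Dual feasibility on the basic columns requires 4·y_paper + 5·y_collating = 36, 5·y_paper + 1·y_collating = 34.5.
Solving: y_paper = 6.5, y_collating = 2.
Shadow price of paper = 6.5.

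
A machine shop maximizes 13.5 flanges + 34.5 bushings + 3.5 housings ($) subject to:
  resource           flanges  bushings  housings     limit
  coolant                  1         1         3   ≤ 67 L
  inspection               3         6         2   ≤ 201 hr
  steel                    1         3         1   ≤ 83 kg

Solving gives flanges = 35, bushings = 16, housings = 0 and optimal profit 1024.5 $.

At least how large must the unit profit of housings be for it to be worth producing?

11.5

Binding: inspection and steel. Non-binding: coolant (16 unused).
Slack constraints have shadow price 0 (complementary slackness).
Dual feasibility on the basic columns requires 3·y_inspection + 1·y_steel = 13.5, 6·y_inspection + 3·y_steel = 34.5.
This yields shadow prices y_inspection = 2, y_steel = 7.5.
housings enters the basis when its profit ≥ yᵀa₃ = 2·2 + 7.5·1 = 11.5.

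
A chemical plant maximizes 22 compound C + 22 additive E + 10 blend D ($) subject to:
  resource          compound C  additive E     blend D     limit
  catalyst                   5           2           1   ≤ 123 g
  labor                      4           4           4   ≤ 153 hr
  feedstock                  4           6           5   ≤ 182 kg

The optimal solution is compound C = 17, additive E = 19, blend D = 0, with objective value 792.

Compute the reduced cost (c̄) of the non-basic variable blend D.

-7

At the optimum: catalyst uses 123 of 123 (binding); labor uses 144 of 153 (slack = 9); feedstock uses 182 of 182 (binding).
By complementary slackness, y = 0 for the non-binding constraint.
The binding rows give the dual system: 5·y_catalyst + 4·y_feedstock = 22 and 2·y_catalyst + 6·y_feedstock = 22.
→ y_catalyst = 2 and y_feedstock = 3.
Reduced cost of blend D: c₃ − yᵀa₃ = 10 − (2·1 + 3·5) = 10 − 17 = -7.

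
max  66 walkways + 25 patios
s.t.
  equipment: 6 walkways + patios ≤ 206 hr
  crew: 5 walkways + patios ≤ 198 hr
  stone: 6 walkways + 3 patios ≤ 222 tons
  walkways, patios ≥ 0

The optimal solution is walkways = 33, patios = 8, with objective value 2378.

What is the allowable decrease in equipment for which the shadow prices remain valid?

Binding constraints: equipment, stone. The basis is B = [[6,1],[6,3]] with det 12.
Per unit decrease in equipment, x* moves by d = (-0.25, 0.5).
The basis stays optimal until walkways reaches 0; allowable decrease = 132 hr.

132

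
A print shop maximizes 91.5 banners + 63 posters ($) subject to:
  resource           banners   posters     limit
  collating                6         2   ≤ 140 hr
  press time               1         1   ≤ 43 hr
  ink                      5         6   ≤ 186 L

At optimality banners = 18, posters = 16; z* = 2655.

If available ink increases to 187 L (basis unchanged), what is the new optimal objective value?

2662.5

Check each constraint at x*: collating 140/140 (tight); press time 34/43 (slack 9); ink 186/186 (tight).
Since press time is not tight, its dual is 0.
The binding rows give the dual system: 6·y_collating + 5·y_ink = 91.5 and 2·y_collating + 6·y_ink = 63.
Solving: y_collating = 9, y_ink = 7.5.
Δz = y_ink·Δb = 7.5 × (1) = 7.5, so new z* = 2655 + 7.5 = 2662.5.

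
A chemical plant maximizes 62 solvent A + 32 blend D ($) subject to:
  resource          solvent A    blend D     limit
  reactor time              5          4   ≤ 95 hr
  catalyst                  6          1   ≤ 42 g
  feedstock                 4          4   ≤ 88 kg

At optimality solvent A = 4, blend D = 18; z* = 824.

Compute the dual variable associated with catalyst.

At the optimum: reactor time uses 92 of 95 (slack = 3); catalyst uses 42 of 42 (binding); feedstock uses 88 of 88 (binding).
Since reactor time is not tight, its dual is 0.
From A_Bᵀ y = c: 6·y_catalyst + 4·y_feedstock = 62; 1·y_catalyst + 4·y_feedstock = 32.
This yields shadow prices y_catalyst = 6, y_feedstock = 6.5.
Shadow price of catalyst = 6.

6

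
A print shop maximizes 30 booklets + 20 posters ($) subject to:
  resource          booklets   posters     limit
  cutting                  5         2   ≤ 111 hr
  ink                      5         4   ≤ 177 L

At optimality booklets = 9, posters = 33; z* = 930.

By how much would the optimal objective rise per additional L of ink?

Check each constraint at x*: cutting 111/111 (tight); ink 177/177 (tight).
From A_Bᵀ y = c: 5·y_cutting + 5·y_ink = 30; 2·y_cutting + 4·y_ink = 20.
Solving: y_cutting = 2, y_ink = 4.
Shadow price of ink = 4.

4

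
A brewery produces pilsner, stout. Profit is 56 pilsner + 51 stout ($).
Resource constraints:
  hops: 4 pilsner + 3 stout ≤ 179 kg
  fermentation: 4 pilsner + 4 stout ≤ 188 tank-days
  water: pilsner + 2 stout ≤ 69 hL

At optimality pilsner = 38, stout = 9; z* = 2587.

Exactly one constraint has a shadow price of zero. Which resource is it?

hops: 179/179 (binding)
fermentation: 188/188 (binding)
water: 56/69 (slack 13)
By complementary slackness, a constraint with positive slack has shadow price 0 → water.

water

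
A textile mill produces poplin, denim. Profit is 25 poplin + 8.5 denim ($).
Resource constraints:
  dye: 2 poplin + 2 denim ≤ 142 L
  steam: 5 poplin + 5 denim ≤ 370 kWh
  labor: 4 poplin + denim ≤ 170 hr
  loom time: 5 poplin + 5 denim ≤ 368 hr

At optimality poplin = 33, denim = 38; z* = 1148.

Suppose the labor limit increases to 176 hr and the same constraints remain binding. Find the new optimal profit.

At the optimum: dye uses 142 of 142 (binding); steam uses 355 of 370 (slack = 15); labor uses 170 of 170 (binding); loom time uses 355 of 368 (slack = 13).
Slack constraints have shadow price 0 (complementary slackness).
The binding rows give the dual system: 2·y_dye + 4·y_labor = 25 and 2·y_dye + 1·y_labor = 8.5.
This yields shadow prices y_dye = 1.5, y_labor = 5.5.
Δz = y_labor·Δb = 5.5 × (6) = 33, so new z* = 1148 + 33 = 1181.

1181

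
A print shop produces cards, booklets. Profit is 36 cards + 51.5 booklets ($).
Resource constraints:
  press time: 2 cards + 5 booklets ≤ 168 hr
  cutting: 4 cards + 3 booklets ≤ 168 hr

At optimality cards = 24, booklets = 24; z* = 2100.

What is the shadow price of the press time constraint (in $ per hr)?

7

Check each constraint at x*: press time 168/168 (tight); cutting 168/168 (tight).
Dual feasibility on the basic columns requires 2·y_press time + 4·y_cutting = 36, 5·y_press time + 3·y_cutting = 51.5.
Solving: y_press time = 7, y_cutting = 5.5.
Shadow price of press time = 7.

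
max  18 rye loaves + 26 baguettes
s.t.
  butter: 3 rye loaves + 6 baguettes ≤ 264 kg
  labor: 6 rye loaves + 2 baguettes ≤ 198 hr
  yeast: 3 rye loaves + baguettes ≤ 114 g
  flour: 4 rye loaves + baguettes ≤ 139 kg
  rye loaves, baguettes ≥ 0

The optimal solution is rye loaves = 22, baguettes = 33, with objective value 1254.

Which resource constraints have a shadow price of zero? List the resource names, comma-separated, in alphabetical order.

flour, yeast

butter: 264/264 (binding)
labor: 198/198 (binding)
yeast: 99/114 (slack 15)
flour: 121/139 (slack 18)
By complementary slackness, a constraint with positive slack has shadow price 0 → flour, yeast.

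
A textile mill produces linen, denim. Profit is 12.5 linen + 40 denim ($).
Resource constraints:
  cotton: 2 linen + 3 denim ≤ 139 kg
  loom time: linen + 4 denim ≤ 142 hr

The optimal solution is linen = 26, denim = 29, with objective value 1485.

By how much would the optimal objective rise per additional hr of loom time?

Both cotton and loom time are binding at x*.
The binding rows give the dual system: 2·y_cotton + 1·y_loom time = 12.5 and 3·y_cotton + 4·y_loom time = 40.
Solving: y_cotton = 2, y_loom time = 8.5.
Shadow price of loom time = 8.5.

8.5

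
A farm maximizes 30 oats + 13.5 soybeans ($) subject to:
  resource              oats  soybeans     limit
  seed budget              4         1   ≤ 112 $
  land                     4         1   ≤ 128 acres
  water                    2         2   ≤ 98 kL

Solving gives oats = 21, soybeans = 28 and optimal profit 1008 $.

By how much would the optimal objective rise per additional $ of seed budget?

5.5

At the optimum: seed budget uses 112 of 112 (binding); land uses 112 of 128 (slack = 16); water uses 98 of 98 (binding).
Since land is not tight, its dual is 0.
The binding rows give the dual system: 4·y_seed budget + 2·y_water = 30 and 1·y_seed budget + 2·y_water = 13.5.
This yields shadow prices y_seed budget = 5.5, y_water = 4.
Shadow price of seed budget = 5.5.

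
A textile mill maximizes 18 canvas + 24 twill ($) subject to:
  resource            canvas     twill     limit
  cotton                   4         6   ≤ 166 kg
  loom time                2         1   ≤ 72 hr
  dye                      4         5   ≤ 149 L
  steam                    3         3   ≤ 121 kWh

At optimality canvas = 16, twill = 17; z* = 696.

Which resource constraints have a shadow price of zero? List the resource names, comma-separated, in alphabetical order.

loom time, steam

cotton: 166/166 (binding)
loom time: 49/72 (slack 23)
dye: 149/149 (binding)
steam: 99/121 (slack 22)
By complementary slackness, a constraint with positive slack has shadow price 0 → loom time, steam.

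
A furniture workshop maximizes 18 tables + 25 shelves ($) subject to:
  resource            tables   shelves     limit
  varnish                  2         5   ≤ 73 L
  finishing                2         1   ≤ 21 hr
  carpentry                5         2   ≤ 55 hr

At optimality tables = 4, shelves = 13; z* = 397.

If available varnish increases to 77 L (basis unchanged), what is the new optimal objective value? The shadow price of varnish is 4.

Δb = 4, so new z* = 397 + (4)·(4) = 397 + 16 = 413.

413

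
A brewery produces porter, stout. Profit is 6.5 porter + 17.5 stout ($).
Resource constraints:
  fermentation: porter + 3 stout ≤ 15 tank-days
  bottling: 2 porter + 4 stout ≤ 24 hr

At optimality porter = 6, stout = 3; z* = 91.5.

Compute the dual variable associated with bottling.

1

Check each constraint at x*: fermentation 15/15 (tight); bottling 24/24 (tight).
From A_Bᵀ y = c: 1·y_fermentation + 2·y_bottling = 6.5; 3·y_fermentation + 4·y_bottling = 17.5.
This yields shadow prices y_fermentation = 4.5, y_bottling = 1.
Shadow price of bottling = 1.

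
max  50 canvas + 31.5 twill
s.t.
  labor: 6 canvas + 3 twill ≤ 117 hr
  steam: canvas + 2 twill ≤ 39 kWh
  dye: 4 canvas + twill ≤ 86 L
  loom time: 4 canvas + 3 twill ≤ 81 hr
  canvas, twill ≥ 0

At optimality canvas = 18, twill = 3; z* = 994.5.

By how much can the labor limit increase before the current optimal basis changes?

Binding constraints: labor, loom time. The basis is B = [[6,3],[4,3]] with det 6.
Per unit increase in labor, x* moves by d = (0.5, -0.6667).
The basis stays optimal until twill reaches 0; allowable increase = 4.5 hr.

4.5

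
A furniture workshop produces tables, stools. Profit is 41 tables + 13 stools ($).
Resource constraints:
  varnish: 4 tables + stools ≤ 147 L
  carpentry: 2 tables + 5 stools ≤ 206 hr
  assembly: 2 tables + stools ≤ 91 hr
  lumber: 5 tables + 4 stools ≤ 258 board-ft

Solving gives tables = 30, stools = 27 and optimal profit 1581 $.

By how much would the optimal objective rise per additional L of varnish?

At the optimum: varnish uses 147 of 147 (binding); carpentry uses 195 of 206 (slack = 11); assembly uses 87 of 91 (slack = 4); lumber uses 258 of 258 (binding).
By complementary slackness, y = 0 for the non-binding constraints.
The binding rows give the dual system: 4·y_varnish + 5·y_lumber = 41 and 1·y_varnish + 4·y_lumber = 13.
Solving: y_varnish = 9, y_lumber = 1.
Shadow price of varnish = 9.

9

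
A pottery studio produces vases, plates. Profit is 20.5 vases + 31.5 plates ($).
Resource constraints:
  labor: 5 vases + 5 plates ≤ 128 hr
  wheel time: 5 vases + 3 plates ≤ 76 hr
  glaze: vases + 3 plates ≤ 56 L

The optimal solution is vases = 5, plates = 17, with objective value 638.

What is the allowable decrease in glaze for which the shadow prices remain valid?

40.8

Binding constraints: wheel time, glaze. The basis is B = [[5,3],[1,3]] with det 12.
Per unit decrease in glaze, x* moves by d = (0.25, -0.4167).
The basis stays optimal until plates reaches 0; allowable decrease = 40.8 L.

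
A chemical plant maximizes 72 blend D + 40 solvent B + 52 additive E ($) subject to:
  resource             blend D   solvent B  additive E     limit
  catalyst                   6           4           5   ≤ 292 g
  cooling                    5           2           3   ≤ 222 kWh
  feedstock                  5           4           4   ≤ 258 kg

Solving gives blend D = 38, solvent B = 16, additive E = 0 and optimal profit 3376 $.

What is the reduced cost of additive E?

-1

Binding: catalyst and cooling. Non-binding: feedstock (4 unused).
By complementary slackness, y = 0 for the non-binding constraint.
The binding rows give the dual system: 6·y_catalyst + 5·y_cooling = 72 and 4·y_catalyst + 2·y_cooling = 40.
→ y_catalyst = 7 and y_cooling = 6.
Reduced cost of additive E: c₃ − yᵀa₃ = 52 − (7·5 + 6·3) = 52 − 53 = -1.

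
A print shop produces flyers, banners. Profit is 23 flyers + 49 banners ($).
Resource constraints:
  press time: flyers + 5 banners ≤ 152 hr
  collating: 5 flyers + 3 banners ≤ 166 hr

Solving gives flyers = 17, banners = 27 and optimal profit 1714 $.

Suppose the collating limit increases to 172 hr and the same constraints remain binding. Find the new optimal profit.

At the optimum: press time uses 152 of 152 (binding); collating uses 166 of 166 (binding).
From A_Bᵀ y = c: 1·y_press time + 5·y_collating = 23; 5·y_press time + 3·y_collating = 49.
This yields shadow prices y_press time = 8, y_collating = 3.
Δz = y_collating·Δb = 3 × (6) = 18, so new z* = 1714 + 18 = 1732.

1732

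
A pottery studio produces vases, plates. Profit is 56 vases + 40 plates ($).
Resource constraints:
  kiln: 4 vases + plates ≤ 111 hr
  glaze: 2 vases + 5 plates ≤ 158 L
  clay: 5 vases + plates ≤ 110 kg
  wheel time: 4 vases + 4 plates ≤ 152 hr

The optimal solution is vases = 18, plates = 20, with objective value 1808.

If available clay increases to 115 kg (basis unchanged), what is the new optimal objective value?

Check each constraint at x*: kiln 92/111 (slack 19); glaze 136/158 (slack 22); clay 110/110 (tight); wheel time 152/152 (tight).
By complementary slackness, y = 0 for the non-binding constraints.
Dual feasibility on the basic columns requires 5·y_clay + 4·y_wheel time = 56, 1·y_clay + 4·y_wheel time = 40.
Solving: y_clay = 4, y_wheel time = 9.
Δz = y_clay·Δb = 4 × (5) = 20, so new z* = 1808 + 20 = 1828.

1828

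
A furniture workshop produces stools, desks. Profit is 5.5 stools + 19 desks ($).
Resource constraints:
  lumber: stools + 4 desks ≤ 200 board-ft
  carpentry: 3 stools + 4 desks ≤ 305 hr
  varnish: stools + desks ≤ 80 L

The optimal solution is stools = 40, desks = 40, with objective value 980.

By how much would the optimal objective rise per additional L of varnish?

Binding: lumber and varnish. Non-binding: carpentry (25 unused).
Slack constraints have shadow price 0 (complementary slackness).
The binding rows give the dual system: 1·y_lumber + 1·y_varnish = 5.5 and 4·y_lumber + 1·y_varnish = 19.
This yields shadow prices y_lumber = 4.5, y_varnish = 1.
Shadow price of varnish = 1.

1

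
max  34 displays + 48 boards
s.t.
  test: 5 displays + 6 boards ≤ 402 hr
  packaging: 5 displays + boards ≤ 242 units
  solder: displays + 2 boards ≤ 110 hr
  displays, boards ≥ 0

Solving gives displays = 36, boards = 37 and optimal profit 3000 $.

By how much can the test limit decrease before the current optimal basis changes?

72

Binding constraints: test, solder. The basis is B = [[5,6],[1,2]] with det 4.
Per unit decrease in test, x* moves by d = (-0.5, 0.25).
The basis stays optimal until displays reaches 0; allowable decrease = 72 hr.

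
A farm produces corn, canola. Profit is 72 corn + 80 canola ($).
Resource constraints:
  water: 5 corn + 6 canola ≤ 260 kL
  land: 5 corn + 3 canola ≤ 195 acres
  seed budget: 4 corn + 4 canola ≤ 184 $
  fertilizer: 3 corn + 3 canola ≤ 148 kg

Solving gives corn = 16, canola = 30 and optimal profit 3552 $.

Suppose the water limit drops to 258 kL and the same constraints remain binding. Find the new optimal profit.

3536

Binding: water and seed budget. Non-binding: land (25 unused), fertilizer (10 unused).
Slack constraints have shadow price 0 (complementary slackness).
Dual feasibility on the basic columns requires 5·y_water + 4·y_seed budget = 72, 6·y_water + 4·y_seed budget = 80.
→ y_water = 8 and y_seed budget = 8.
Δz = y_water·Δb = 8 × (-2) = -16, so new z* = 3552 − 16 = 3536.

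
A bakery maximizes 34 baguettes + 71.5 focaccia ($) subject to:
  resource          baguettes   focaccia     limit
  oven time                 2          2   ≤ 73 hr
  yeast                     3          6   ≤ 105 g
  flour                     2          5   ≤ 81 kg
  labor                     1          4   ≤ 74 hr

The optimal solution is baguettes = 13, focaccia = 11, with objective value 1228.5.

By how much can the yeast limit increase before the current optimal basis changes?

Binding constraints: yeast, flour. The basis is B = [[3,6],[2,5]] with det 3.
Per unit increase in yeast, x* moves by d = (1.6667, -0.6667).
The basis stays optimal until oven time becomes binding; allowable increase = 12.5 g.

12.5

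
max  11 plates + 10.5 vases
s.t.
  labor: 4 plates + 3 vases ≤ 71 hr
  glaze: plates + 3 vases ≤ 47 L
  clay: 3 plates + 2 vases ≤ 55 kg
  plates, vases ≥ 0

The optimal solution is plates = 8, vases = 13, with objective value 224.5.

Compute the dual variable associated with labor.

At the optimum: labor uses 71 of 71 (binding); glaze uses 47 of 47 (binding); clay uses 50 of 55 (slack = 5).
By complementary slackness, y = 0 for the non-binding constraint.
Dual feasibility on the basic columns requires 4·y_labor + 1·y_glaze = 11, 3·y_labor + 3·y_glaze = 10.5.
Solving: y_labor = 2.5, y_glaze = 1.
Shadow price of labor = 2.5.

2.5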